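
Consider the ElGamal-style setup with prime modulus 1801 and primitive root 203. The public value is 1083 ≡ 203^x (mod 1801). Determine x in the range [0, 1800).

1018

Baby-step giant-step with m = ceil(sqrt(1800)) = 43.
Baby table (203^j mod 1801 for j=0..42):
  0:1  1:203  2:1587  3:1583  4:771  5:1627  6:698  7:1216
  8:111  9:921  10:1460  11:1016  12:934  13:497  14:35  15:1702
  16:1515  17:1375  18:1771  19:1114  20:1017  21:1137  22:283  23:1618
  24:672  25:1341  26:272  27:1186  28:1225  29:137  30:796  31:1299
  32:751  33:1169  34:1376  35:173  36:900  37:799  38:107  39:109
  40:515  41:87  42:1452
Giant step factor: 203^(-43) ≡ 548 (mod 1801).
Scan 1083·548^i mod 1801 for i = 0, 1, …:
  i=0: 1083   i=1: 955   i=2: 1050   i=3: 881
  i=4: 120   i=5: 924   i=6: 271   i=7: 826
  i=8: 597   i=9: 1175     …   i=22: 1351
  i=23: 137
Match at i=23, j=29: x = 23·43 + 29 = 1018.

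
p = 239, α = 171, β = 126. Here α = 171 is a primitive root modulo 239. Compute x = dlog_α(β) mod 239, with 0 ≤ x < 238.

223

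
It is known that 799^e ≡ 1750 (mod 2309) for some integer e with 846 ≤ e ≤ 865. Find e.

852

Compute 799^846 mod 2309 = 1945, then multiply by 799 repeatedly:
  799^846=1945  799^847=98  799^848=2105  799^849=943  799^850=723
  799^851=427  799^852=1750
Found 1750 at exponent 852.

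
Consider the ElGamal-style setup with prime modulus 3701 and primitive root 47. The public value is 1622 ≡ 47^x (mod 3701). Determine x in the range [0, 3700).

Baby-step giant-step with m = ceil(sqrt(3700)) = 61.
Baby table (47^j mod 3701 for j=0..60):
  0:1  1:47  2:2209  3:195  4:1763  5:1439  6:1015  7:3293
  8:3030  9:1772  10:1862  11:2391  12:1347  13:392  14:3620  15:3595
  16:2420  17:2710  18:1536  19:1873  20:2908  21:3440  22:2537  23:807
  24:919  25:2482  26:1923  27:1557  28:2860  29:1184  30:133  31:2550
  32:1418  33:28  34:1316  35:2636  36:1759  37:1251  38:3282  39:2513
  40:3380  41:3418  42:1503  43:322  44:330  45:706  46:3574  47:1433
  48:733  49:1142  50:1860  51:2297  52:630  53:2  54:94  55:717
  56:390  57:3526  58:2878  59:2030  60:2885
Giant step factor: 47^(-61) ≡ 2027 (mod 3701).
Scan 1622·2027^i mod 3701 for i = 0, 1, …:
  i=0: 1622   i=1: 1306   i=2: 1047   i=3: 1596
  i=4: 418   i=5: 3458   i=6: 3373   i=7: 1324
  i=8: 523   i=9: 1635     …   i=57: 266
  i=58: 2537
Match at i=58, j=22: x = 58·61 + 22 = 3560.

3560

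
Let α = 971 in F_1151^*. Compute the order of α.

The order of 971 must divide p − 1 = 1150 = 2 · 5^2 · 23.
Divisors: 1, 2, 5, 10, 23, 25, 46, 50, 115, 230, 575, 1150.
Check each in increasing order: 971^1 ≡ 971;  971^2 ≡ 172;  971^5 ≡ 557;  971^10 ≡ 630;  971^23 ≡ 205;  971^25 ≡ 730;  971^46 ≡ 589;  971^50 ≡ 1138;  971^115 ≡ 817;  971^230 ≡ 1060;  971^575 ≡ 1150;  971^1150 ≡ 1.
Smallest exponent giving 1 is 1150.

1150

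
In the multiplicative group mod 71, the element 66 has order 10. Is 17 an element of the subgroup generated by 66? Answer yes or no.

⟨66⟩ has order 10; its elements mod 71 are {1, 5, 14, 17, 25, 46, 54, 57, 66, 70}.
17 is in this set.

yes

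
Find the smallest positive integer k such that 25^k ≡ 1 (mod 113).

The order of 25 must divide p − 1 = 112 = 2^4 · 7.
Divisors: 1, 2, 4, 7, 8, 14, 16, 28, 56, 112.
Check each in increasing order: 25^1 ≡ 25;  25^2 ≡ 60;  25^4 ≡ 97;  25^7 ≡ 69;  25^8 ≡ 30;  25^14 ≡ 15;  25^16 ≡ 109;  25^28 ≡ 112;  25^56 ≡ 1.
Smallest exponent giving 1 is 56.

56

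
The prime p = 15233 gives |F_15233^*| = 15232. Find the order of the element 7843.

3808

The order of 7843 must divide p − 1 = 15232 = 2^7 · 7 · 17.
Divisors: 1, 2, 4, 7, 8, 14, 16, 17, 28, 32, 34, 56, 64, 68, 112, 119, 128, 136, 224, 238, 272, 448, 476, 544, 896, 952, 1088, 1904, 2176, 3808, 7616, 15232.
Check each in increasing order: 7843^1 ≡ 7843;  7843^2 ≡ 1795;  7843^4 ≡ 7862;  7843^7 ≡ 1897;  7843^8 ≡ 10763;  7843^14 ≡ 3621;  7843^16 ≡ 10437;  7843^17 ≡ 10482;  7843^28 ≡ 11261;  7843^32 ≡ 15019;  7843^34 ≡ 11928;  7843^56 ≡ 10629;  7843^64 ≡ 97;  7843^68 ≡ 964;  7843^112 ≡ 7713;  7843^119 ≡ 7881;  7843^128 ≡ 9409;  7843^136 ≡ 83;  7843^224 ≡ 5504;  7843^238 ≡ 5220;  7843^272 ≡ 6889;  7843^448 ≡ 10812;  7843^476 ≡ 11796;  7843^544 ≡ 7526;  7843^896 ≡ 1302;  7843^952 ≡ 7394;  7843^1088 ≡ 4382;  7843^1904 ≡ 15232;  7843^2176 ≡ 8344;  7843^3808 ≡ 1.
Smallest exponent giving 1 is 3808.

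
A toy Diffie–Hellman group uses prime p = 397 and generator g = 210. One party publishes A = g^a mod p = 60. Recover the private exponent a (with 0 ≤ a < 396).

Baby-step giant-step with m = ceil(sqrt(396)) = 20.
Baby table (210^j mod 397 for j=0..19):
  0:1  1:210  2:33  3:181  4:295  5:18  6:207  7:197
  8:82  9:149  10:324  11:153  12:370  13:285  14:300  15:274
  16:372  17:308  18:366  19:239
Giant step factor: 210^(-20) ≡ 26 (mod 397).
Scan 60·26^i mod 397 for i = 0, 1, …:
  i=0: 60   i=1: 369   i=2: 66   i=3: 128
  i=4: 152   i=5: 379   i=6: 326   i=7: 139
  i=8: 41   i=9: 272     …   i=14: 236
  i=15: 181
Match at i=15, j=3: a = 15·20 + 3 = 303.

303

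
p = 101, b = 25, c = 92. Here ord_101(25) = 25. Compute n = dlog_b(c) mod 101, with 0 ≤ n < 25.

6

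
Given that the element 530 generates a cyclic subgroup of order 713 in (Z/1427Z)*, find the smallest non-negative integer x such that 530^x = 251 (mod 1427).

640

Baby-step giant-step with m = ceil(sqrt(713)) = 27.
Baby table (530^j mod 1427 for j=0..26):
  0:1  1:530  2:1208  3:944  4:870  5:179  6:688  7:755
  8:590  9:187  10:647  11:430  12:1007  13:12  14:652  15:226
  16:1339  17:451  18:721  19:1121  20:498  21:1372  22:817  23:629
  24:879  25:668  26:144
Giant step factor: 530^(-27) ≡ 961 (mod 1427).
Scan 251·961^i mod 1427 for i = 0, 1, …:
  i=0: 251   i=1: 48   i=2: 464   i=3: 680
  i=4: 1341   i=5: 120   i=6: 1160   i=7: 273
  i=8: 1212   i=9: 300     …   i=22: 362
  i=23: 1121
Match at i=23, j=19: x = 23·27 + 19 = 640.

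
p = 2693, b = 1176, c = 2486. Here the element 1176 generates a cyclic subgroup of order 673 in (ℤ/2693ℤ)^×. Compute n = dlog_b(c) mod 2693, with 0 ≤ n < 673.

Baby-step giant-step with m = ceil(sqrt(673)) = 26.
Baby table (1176^j mod 2693 for j=0..25):
  0:1  1:1176  2:1467  3:1672  4:382  5:2194  6:250  7:463
  8:502  9:585  10:1245  11:1821  12:561  13:2644  14:1622  15:828
  16:1555  17:133  18:214  19:1215  20:1550  21:2332  22:958  23:934
  24:2333  25:2134
Giant step factor: 1176^(-26) ≡ 83 (mod 2693).
Scan 2486·83^i mod 2693 for i = 0, 1, …:
  i=0: 2486   i=1: 1670   i=2: 1267   i=3: 134
  i=4: 350   i=5: 2120   i=6: 915   i=7: 541
  i=8: 1815   i=9: 2530     …   i=21: 1532
  i=22: 585
Match at i=22, j=9: n = 22·26 + 9 = 581.

581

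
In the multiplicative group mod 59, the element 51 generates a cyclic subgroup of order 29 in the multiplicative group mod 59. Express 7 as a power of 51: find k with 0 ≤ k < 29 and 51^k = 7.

6

Successive powers of 51 modulo 59:
  51^0=1  51^1=51  51^2=5  51^3=19  51^4=25  51^5=36
  51^6=7
So 51^6 ≡ 7 (mod 59), giving k = 6.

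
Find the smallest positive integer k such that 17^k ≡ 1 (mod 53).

The order of 17 must divide p − 1 = 52 = 2^2 · 13.
Divisors: 1, 2, 4, 13, 26, 52.
Check each in increasing order: 17^1 ≡ 17;  17^2 ≡ 24;  17^4 ≡ 46;  17^13 ≡ 52;  17^26 ≡ 1.
Smallest exponent giving 1 is 26.

26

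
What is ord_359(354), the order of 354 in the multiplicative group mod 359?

358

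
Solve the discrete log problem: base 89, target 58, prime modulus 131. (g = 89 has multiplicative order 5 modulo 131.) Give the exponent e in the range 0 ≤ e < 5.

3

Successive powers of 89 modulo 131:
  89^0=1  89^1=89  89^2=61  89^3=58
So 89^3 ≡ 58 (mod 131), giving e = 3.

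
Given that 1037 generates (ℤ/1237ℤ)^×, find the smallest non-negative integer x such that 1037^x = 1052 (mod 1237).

Baby-step giant-step with m = ceil(sqrt(1236)) = 36.
Baby table (1037^j mod 1237 for j=0..35):
  0:1  1:1037  2:416  3:916  4:1113  5:60  6:370  7:220
  8:532  9:1219  10:1126  11:1171  12:830  13:995  14:157  15:762
  16:988  17:320  18:324  19:761  20:1188  21:1141  22:645  23:885
  24:1128  25:771  26:425  27:353  28:1146  29:882  30:491  31:760
  32:151  33:725  34:966  35:1009
Giant step factor: 1037^(-36) ≡ 527 (mod 1237).
Scan 1052·527^i mod 1237 for i = 0, 1, …:
  i=0: 1052   i=1: 228   i=2: 167   i=3: 182
  i=4: 665   i=5: 384   i=6: 737   i=7: 1218
  i=8: 1120   i=9: 191     …   i=18: 993
  i=19: 60
Match at i=19, j=5: x = 19·36 + 5 = 689.

689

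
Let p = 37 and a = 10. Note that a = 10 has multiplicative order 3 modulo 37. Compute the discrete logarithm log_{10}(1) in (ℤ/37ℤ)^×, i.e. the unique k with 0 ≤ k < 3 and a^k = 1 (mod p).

Successive powers of 10 modulo 37:
  10^0=1
So 10^0 ≡ 1 (mod 37), giving k = 0.

0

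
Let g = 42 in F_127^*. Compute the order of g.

63

The order of 42 must divide p − 1 = 126 = 2 · 3^2 · 7.
Divisors: 1, 2, 3, 6, 7, 9, 14, 18, 21, 42, 63, 126.
Check each in increasing order: 42^1 ≡ 42;  42^2 ≡ 113;  42^3 ≡ 47;  42^6 ≡ 50;  42^7 ≡ 68;  42^9 ≡ 64;  42^14 ≡ 52;  42^18 ≡ 32;  42^21 ≡ 107;  42^42 ≡ 19;  42^63 ≡ 1.
Smallest exponent giving 1 is 63.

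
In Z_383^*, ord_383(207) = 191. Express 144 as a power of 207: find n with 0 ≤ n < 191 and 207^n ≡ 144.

Baby-step giant-step with m = ceil(sqrt(191)) = 14.
Baby table (207^j mod 383 for j=0..13):
  0:1  1:207  2:336  3:229  4:294  5:344  6:353  7:301
  8:261  9:24  10:372  11:21  12:134  13:162
Giant step factor: 207^(-14) ≡ 196 (mod 383).
Scan 144·196^i mod 383 for i = 0, 1, …:
  i=0: 144   i=1: 265   i=2: 235   i=3: 100
  i=4: 67   i=5: 110   i=6: 112   i=7: 121
  i=8: 353
Match at i=8, j=6: n = 8·14 + 6 = 118.

118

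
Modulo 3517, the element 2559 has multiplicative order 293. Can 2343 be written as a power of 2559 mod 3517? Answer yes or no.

2343 ∈ ⟨2559⟩ iff 2343^293 ≡ 1 (mod 3517), since |⟨2559⟩| = 293.
2343^293 mod 3517 = 980.
Since 980 ≠ 1, 2343 does not lie in the subgroup.

no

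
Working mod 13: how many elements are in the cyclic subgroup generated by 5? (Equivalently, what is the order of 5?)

4

The order of 5 must divide p − 1 = 12 = 2^2 · 3.
Divisors: 1, 2, 3, 4, 6, 12.
Check each in increasing order: 5^1 ≡ 5;  5^2 ≡ 12;  5^3 ≡ 8;  5^4 ≡ 1.
Smallest exponent giving 1 is 4.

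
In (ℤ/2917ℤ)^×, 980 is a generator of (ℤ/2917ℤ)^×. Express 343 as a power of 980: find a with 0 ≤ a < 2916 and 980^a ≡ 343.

147

Baby-step giant-step with m = ceil(sqrt(2916)) = 54.
Baby table (980^j mod 2917 for j=0..53):
  0:1  1:980  2:707  3:1531  4:1042  5:210  6:1610  7:2620
  8:640  9:45  10:345  11:2645  12:1804  13:218  14:699  15:2442
  16:1220  17:2547  18:2025  19:940  20:2345  21:2421  22:1059  23:2285
  24:1961  25:2394  26:852  27:698  28:1462  29:513  30:1016  31:983
  32:730  33:735  34:2718  35:419  36:2240  37:1616  38:2666  39:1965
  40:480  41:763  42:988  43:2713  44:1353  45:1622  46:2712  47:373
  48:915  49:1181  50:2248  51:705  52:2488  53:2545
Giant step factor: 980^(-54) ≡ 2558 (mod 2917).
Scan 343·2558^i mod 2917 for i = 0, 1, …:
  i=0: 343   i=1: 2294   i=2: 1965
Match at i=2, j=39: a = 2·54 + 39 = 147.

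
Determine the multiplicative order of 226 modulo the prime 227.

The order of 226 must divide p − 1 = 226 = 2 · 113.
Divisors: 1, 2, 113, 226.
Check each in increasing order: 226^1 ≡ 226;  226^2 ≡ 1.
Smallest exponent giving 1 is 2.

2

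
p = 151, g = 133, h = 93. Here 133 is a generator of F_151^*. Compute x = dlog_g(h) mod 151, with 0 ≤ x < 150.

Baby-step giant-step with m = ceil(sqrt(150)) = 13.
Baby table (133^j mod 151 for j=0..12):
  0:1  1:133  2:22  3:57  4:31  5:46  6:78  7:106
  8:55  9:67  10:2  11:115  12:44
Giant step factor: 133^(-13) ≡ 102 (mod 151).
Scan 93·102^i mod 151 for i = 0, 1, …:
  i=0: 93   i=1: 124   i=2: 115
Match at i=2, j=11: x = 2·13 + 11 = 37.

37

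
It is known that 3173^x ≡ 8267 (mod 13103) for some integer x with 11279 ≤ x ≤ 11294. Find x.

11283

Compute 3173^11279 mod 13103 = 6903, then multiply by 3173 repeatedly:
  3173^11279=6903  3173^11280=8106  3173^11281=12252  3173^11282=12098  3173^11283=8267
Found 8267 at exponent 11283.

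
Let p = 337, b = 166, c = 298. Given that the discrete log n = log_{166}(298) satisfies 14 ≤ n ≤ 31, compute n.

18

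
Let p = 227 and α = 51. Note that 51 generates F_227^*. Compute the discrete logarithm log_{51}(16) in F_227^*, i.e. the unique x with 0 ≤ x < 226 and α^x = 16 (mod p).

Baby-step giant-step with m = ceil(sqrt(226)) = 16.
Baby table (51^j mod 227 for j=0..15):
  0:1  1:51  2:104  3:83  4:147  5:6  6:79  7:170
  8:44  9:201  10:36  11:20  12:112  13:37  14:71  15:216
Giant step factor: 51^(-16) ≡ 70 (mod 227).
Scan 16·70^i mod 227 for i = 0, 1, …:
  i=0: 16   i=1: 212   i=2: 85   i=3: 48
  i=4: 182   i=5: 28   i=6: 144   i=7: 92
  i=8: 84   i=9: 205   i=10: 49   i=11: 25
  i=12: 161   i=13: 147
Match at i=13, j=4: x = 13·16 + 4 = 212.

212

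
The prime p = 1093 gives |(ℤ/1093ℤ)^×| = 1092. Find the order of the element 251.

546

The order of 251 must divide p − 1 = 1092 = 2^2 · 3 · 7 · 13.
Divisors: 1, 2, 3, 4, 6, 7, 12, 13, 14, 21, 26, 28, 39, 42, 52, 78, 84, 91, 156, 182, 273, 364, 546, 1092.
Check each in increasing order: 251^1 ≡ 251;  251^2 ≡ 700;  251^3 ≡ 820;  251^4 ≡ 336;  251^6 ≡ 205;  251^7 ≡ 84;  251^12 ≡ 491;  251^13 ≡ 825;  251^14 ≡ 498;  251^21 ≡ 298;  251^26 ≡ 779;  251^28 ≡ 986;  251^39 ≡ 1084;  251^42 ≡ 271;  251^52 ≡ 226;  251^78 ≡ 81;  251^84 ≡ 210;  251^91 ≡ 152;  251^156 ≡ 3;  251^182 ≡ 151;  251^273 ≡ 1092;  251^364 ≡ 941;  251^546 ≡ 1.
Smallest exponent giving 1 is 546.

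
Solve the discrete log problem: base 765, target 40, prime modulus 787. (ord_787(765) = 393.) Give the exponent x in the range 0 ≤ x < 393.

Baby-step giant-step with m = ceil(sqrt(393)) = 20.
Baby table (765^j mod 787 for j=0..19):
  0:1  1:765  2:484  3:370  4:517  5:431  6:749  7:49
  8:496  9:106  10:29  11:149  12:657  13:499  14:40  15:694
  16:472  17:634  18:218  19:713
Giant step factor: 765^(-20) ≡ 685 (mod 787).
Scan 40·685^i mod 787 for i = 0, 1, …:
  i=0: 40
Match at i=0, j=14: x = 0·20 + 14 = 14.

14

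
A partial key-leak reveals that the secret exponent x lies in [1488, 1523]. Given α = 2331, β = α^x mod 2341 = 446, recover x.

Compute 2331^1488 mod 2341 = 947, then multiply by 2331 repeatedly:
  2331^1488=947  2331^1489=2235  2331^1490=1060  2331^1491=1105  2331^1492=655
  2331^1493=473  2331^1494=2293  2331^1495=480  2331^1496=2223  2331^1497=1180
  2331^1498=2246  2331^1499=950  2331^1500=2205  2331^1501=1360  2331^1502=446
Found 446 at exponent 1502.

1502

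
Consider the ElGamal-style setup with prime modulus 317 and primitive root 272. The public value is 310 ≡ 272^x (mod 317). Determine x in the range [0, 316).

Baby-step giant-step with m = ceil(sqrt(316)) = 18.
Baby table (272^j mod 317 for j=0..17):
  0:1  1:272  2:123  3:171  4:230  5:111  6:77  7:22
  8:278  9:170  10:275  11:305  12:223  13:109  14:167  15:93
  16:253  17:27
Giant step factor: 272^(-18) ≡ 6 (mod 317).
Scan 310·6^i mod 317 for i = 0, 1, …:
  i=0: 310   i=1: 275
Match at i=1, j=10: x = 1·18 + 10 = 28.

28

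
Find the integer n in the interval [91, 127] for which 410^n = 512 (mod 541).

Compute 410^91 mod 541 = 282, then multiply by 410 repeatedly:
  410^91=282  410^92=387  410^93=157  410^94=532  410^95=97
  410^96=277  410^97=501  410^98=371  410^99=89  410^100=243
  410^101=86  410^102=95  410^103=539  410^104=262  410^105=302
  410^106=472  410^107=383  410^108=140  410^109=54  410^110=500
  410^111=502  410^112=240  410^113=479  410^114=7  410^115=165
  410^116=25  410^117=512
Found 512 at exponent 117.

117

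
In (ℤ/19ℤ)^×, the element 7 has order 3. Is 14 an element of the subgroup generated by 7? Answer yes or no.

⟨7⟩ has order 3; its elements mod 19 are {1, 7, 11}.
14 is not in this set.

no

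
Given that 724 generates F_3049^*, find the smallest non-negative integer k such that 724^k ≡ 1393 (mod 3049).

622

Baby-step giant-step with m = ceil(sqrt(3048)) = 56.
Baby table (724^j mod 3049 for j=0..55):
  0:1  1:724  2:2797  3:492  4:2524  5:1025  6:1193  7:865
  8:1215  9:1548  10:1769  11:176  12:2415  13:1383  14:1220  15:2119
  16:509  17:2636  18:2839  19:410  20:1087  21:346  22:486  23:1229
  24:2537  25:1290  26:966  27:1163  28:488  29:2677  30:2033  31:2274
  32:2965  33:164  34:2874  35:1358  36:1414  37:2321  38:405  39:516
  40:1606  41:1075  42:805  43:461  44:1423  45:2739  46:1186  47:1895
  48:2979  49:1153  50:2395  51:2148  52:162  53:1426  54:1862  55:430
Giant step factor: 724^(-56) ≡ 1373 (mod 3049).
Scan 1393·1373^i mod 3049 for i = 0, 1, …:
  i=0: 1393   i=1: 866   i=2: 2957   i=3: 1742
  i=4: 1350   i=5: 2807   i=6: 75   i=7: 2358
  i=8: 2545   i=9: 131   i=10: 3021   i=11: 1193
Match at i=11, j=6: k = 11·56 + 6 = 622.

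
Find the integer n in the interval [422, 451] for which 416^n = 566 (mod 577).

426

Compute 416^422 mod 577 = 318, then multiply by 416 repeatedly:
  416^422=318  416^423=155  416^424=433  416^425=104  416^426=566
Found 566 at exponent 426.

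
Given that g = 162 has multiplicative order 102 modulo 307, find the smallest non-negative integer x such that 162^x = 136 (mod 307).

65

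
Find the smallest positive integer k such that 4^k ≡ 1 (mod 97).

The order of 4 must divide p − 1 = 96 = 2^5 · 3.
Divisors: 1, 2, 3, 4, 6, 8, 12, 16, 24, 32, 48, 96.
Check each in increasing order: 4^1 ≡ 4;  4^2 ≡ 16;  4^3 ≡ 64;  4^4 ≡ 62;  4^6 ≡ 22;  4^8 ≡ 61;  4^12 ≡ 96;  4^16 ≡ 35;  4^24 ≡ 1.
Smallest exponent giving 1 is 24.

24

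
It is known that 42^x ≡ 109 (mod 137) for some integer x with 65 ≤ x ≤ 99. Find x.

82

Compute 42^65 mod 137 = 52, then multiply by 42 repeatedly:
  42^65=52  42^66=129  42^67=75  42^68=136  42^69=95
  42^70=17  42^71=29  42^72=122  42^73=55  42^74=118
  42^75=24  42^76=49  42^77=3  42^78=126  42^79=86
  42^80=50  42^81=45  42^82=109
Found 109 at exponent 82.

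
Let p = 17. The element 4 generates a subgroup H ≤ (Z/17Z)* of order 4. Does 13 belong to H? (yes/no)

yes

13 ∈ ⟨4⟩ iff 13^4 ≡ 1 (mod 17), since |⟨4⟩| = 4.
13^4 mod 17 = 1.
Since 1 = 1, 13 lies in the subgroup.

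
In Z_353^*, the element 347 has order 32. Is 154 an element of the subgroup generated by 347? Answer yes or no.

no

154 ∈ ⟨347⟩ iff 154^32 ≡ 1 (mod 353), since |⟨347⟩| = 32.
154^32 mod 353 = 337.
Since 337 ≠ 1, 154 does not lie in the subgroup.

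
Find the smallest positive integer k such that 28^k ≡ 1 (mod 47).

23

The order of 28 must divide p − 1 = 46 = 2 · 23.
Divisors: 1, 2, 23, 46.
Check each in increasing order: 28^1 ≡ 28;  28^2 ≡ 32;  28^23 ≡ 1.
Smallest exponent giving 1 is 23.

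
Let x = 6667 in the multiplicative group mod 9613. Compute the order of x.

The order of 6667 must divide p − 1 = 9612 = 2^2 · 3^3 · 89.
Divisors: 1, 2, 3, 4, 6, 9, 12, 18, 27, 36, 54, 89, 108, 178, 267, 356, 534, 801, 1068, 1602, 2403, 3204, 4806, 9612.
Check each in increasing order: 6667^1 ≡ 6667;  6667^2 ≡ 7990;  6667^3 ≡ 3697;  6667^4 ≡ 167;  6667^6 ≡ 7736;  6667^9 ≡ 1317;  6667^12 ≡ 4771;  6667^18 ≡ 4149;  6667^27 ≡ 4049;  6667^36 ≡ 6931;  6667^54 ≡ 4236;  6667^89 ≡ 1135;  6667^108 ≡ 5838;  6667^178 ≡ 83;  6667^267 ≡ 7688;  6667^356 ≡ 6889;  6667^534 ≡ 4620;  6667^801 ≡ 8138;  6667^1068 ≡ 3540;  6667^1602 ≡ 3087;  6667^2403 ≡ 3237;  6667^3204 ≡ 3086;  6667^4806 ≡ 9612;  6667^9612 ≡ 1.
Smallest exponent giving 1 is 9612.

9612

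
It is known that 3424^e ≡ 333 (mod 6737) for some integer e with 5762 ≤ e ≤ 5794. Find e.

5790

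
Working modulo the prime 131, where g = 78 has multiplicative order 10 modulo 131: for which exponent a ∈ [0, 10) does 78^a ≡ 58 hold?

2

Successive powers of 78 modulo 131:
  78^0=1  78^1=78  78^2=58
So 78^2 ≡ 58 (mod 131), giving a = 2.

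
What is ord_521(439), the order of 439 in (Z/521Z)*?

520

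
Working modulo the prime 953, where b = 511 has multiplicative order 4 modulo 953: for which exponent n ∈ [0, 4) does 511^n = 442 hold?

Successive powers of 511 modulo 953:
  511^0=1  511^1=511  511^2=952  511^3=442
So 511^3 ≡ 442 (mod 953), giving n = 3.

3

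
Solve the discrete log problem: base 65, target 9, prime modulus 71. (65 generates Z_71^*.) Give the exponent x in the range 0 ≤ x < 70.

6

Successive powers of 65 modulo 71:
  65^0=1  65^1=65  65^2=36  65^3=68  65^4=18  65^5=34
  65^6=9
So 65^6 ≡ 9 (mod 71), giving x = 6.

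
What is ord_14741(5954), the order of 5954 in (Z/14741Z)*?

14740

The order of 5954 must divide p − 1 = 14740 = 2^2 · 5 · 11 · 67.
Divisors: 1, 2, 4, 5, 10, 11, 20, 22, 44, 55, 67, 110, 134, 220, 268, 335, 670, 737, 1340, 1474, 2948, 3685, 7370, 14740.
Check each in increasing order: 5954^1 ≡ 5954;  5954^2 ≡ 12752;  5954^4 ≡ 5533;  5954^5 ≡ 12088;  5954^10 ≡ 6952;  5954^11 ≡ 14221;  5954^20 ≡ 9306;  5954^22 ≡ 5062;  5954^44 ≡ 3986;  5954^55 ≡ 5761;  5954^67 ≡ 4674;  5954^110 ≡ 7130;  5954^134 ≡ 114;  5954^220 ≡ 9932;  5954^268 ≡ 12996;  5954^335 ≡ 10384;  5954^670 ≡ 11782;  5954^737 ≡ 11433;  5954^1340 ≡ 14268;  5954^1474 ≡ 5042;  5954^2948 ≡ 8280;  5954^3685 ≡ 13279;  5954^7370 ≡ 14740;  5954^14740 ≡ 1.
Smallest exponent giving 1 is 14740.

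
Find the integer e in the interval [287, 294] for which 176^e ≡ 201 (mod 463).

Compute 176^287 mod 463 = 234, then multiply by 176 repeatedly:
  176^287=234  176^288=440  176^289=119  176^290=109  176^291=201
Found 201 at exponent 291.

291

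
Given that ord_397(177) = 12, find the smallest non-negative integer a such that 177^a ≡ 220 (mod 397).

Successive powers of 177 modulo 397:
  177^0=1  177^1=177  177^2=363  177^3=334  177^4=362  177^5=157
  177^6=396  177^7=220
So 177^7 ≡ 220 (mod 397), giving a = 7.

7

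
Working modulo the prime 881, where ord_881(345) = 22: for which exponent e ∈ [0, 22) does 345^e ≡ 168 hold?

8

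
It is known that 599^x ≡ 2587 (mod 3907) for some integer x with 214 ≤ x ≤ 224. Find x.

224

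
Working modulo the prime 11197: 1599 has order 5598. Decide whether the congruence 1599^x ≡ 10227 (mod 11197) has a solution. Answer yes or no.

no

10227 ∈ ⟨1599⟩ iff 10227^5598 ≡ 1 (mod 11197), since |⟨1599⟩| = 5598.
10227^5598 mod 11197 = 11196.
Since 11196 ≠ 1, 10227 does not lie in the subgroup.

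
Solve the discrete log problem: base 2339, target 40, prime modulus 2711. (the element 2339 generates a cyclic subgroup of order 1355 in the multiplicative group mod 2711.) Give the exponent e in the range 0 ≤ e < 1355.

155

Baby-step giant-step with m = ceil(sqrt(1355)) = 37.
Baby table (2339^j mod 2711 for j=0..36):
  0:1  1:2339  2:123  3:331  4:1574  5:48  6:1121  7:482
  8:2333  9:2355  10:2304  11:2299  12:1448  13:833  14:1889  15:2152
  16:1912  17:1729  18:2030  19:1209  20:278  21:2313  22:1662  23:2555
  24:1101  25:2500  26:2584  27:1157  28:645  29:1339  30:716  31:2037
  32:1316  33:1139  34:1919  35:1836  36:180
Giant step factor: 2339^(-37) ≡ 479 (mod 2711).
Scan 40·479^i mod 2711 for i = 0, 1, …:
  i=0: 40   i=1: 183   i=2: 905   i=3: 2446
  i=4: 482
Match at i=4, j=7: e = 4·37 + 7 = 155.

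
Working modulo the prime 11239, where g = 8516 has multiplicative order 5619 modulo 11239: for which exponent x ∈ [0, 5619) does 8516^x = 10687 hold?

1111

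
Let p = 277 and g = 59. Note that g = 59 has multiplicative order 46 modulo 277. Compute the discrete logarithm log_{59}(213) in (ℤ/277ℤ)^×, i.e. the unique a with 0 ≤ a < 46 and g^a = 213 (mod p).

12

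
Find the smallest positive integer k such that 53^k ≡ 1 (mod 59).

The order of 53 must divide p − 1 = 58 = 2 · 29.
Divisors: 1, 2, 29, 58.
Check each in increasing order: 53^1 ≡ 53;  53^2 ≡ 36;  53^29 ≡ 1.
Smallest exponent giving 1 is 29.

29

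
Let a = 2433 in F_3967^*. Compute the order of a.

The order of 2433 must divide p − 1 = 3966 = 2 · 3 · 661.
Divisors: 1, 2, 3, 6, 661, 1322, 1983, 3966.
Check each in increasing order: 2433^1 ≡ 2433;  2433^2 ≡ 725;  2433^3 ≡ 2577;  2433^6 ≡ 171;  2433^661 ≡ 888;  2433^1322 ≡ 3078;  2433^1983 ≡ 1.
Smallest exponent giving 1 is 1983.

1983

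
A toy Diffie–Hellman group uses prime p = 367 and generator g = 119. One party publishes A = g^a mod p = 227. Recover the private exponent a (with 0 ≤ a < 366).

Baby-step giant-step with m = ceil(sqrt(366)) = 20.
Baby table (119^j mod 367 for j=0..19):
  0:1  1:119  2:215  3:262  4:350  5:179  6:15  7:317
  8:289  9:260  10:112  11:116  12:225  13:351  14:298  15:230
  16:212  17:272  18:72  19:127
Giant step factor: 119^(-20) ≡ 228 (mod 367).
Scan 227·228^i mod 367 for i = 0, 1, …:
  i=0: 227   i=1: 9   i=2: 217   i=3: 298
Match at i=3, j=14: a = 3·20 + 14 = 74.

74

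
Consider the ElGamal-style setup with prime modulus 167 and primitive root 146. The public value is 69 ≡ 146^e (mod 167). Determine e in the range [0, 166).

Baby-step giant-step with m = ceil(sqrt(166)) = 13.
Baby table (146^j mod 167 for j=0..12):
  0:1  1:146  2:107  3:91  4:93  5:51  6:98  7:113
  8:132  9:67  10:96  11:155  12:85
Giant step factor: 146^(-13) ≡ 106 (mod 167).
Scan 69·106^i mod 167 for i = 0, 1, …:
  i=0: 69   i=1: 133   i=2: 70   i=3: 72
  i=4: 117   i=5: 44   i=6: 155
Match at i=6, j=11: e = 6·13 + 11 = 89.

89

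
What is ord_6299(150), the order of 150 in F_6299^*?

The order of 150 must divide p − 1 = 6298 = 2 · 47 · 67.
Divisors: 1, 2, 47, 67, 94, 134, 3149, 6298.
Check each in increasing order: 150^1 ≡ 150;  150^2 ≡ 3603;  150^47 ≡ 6298;  150^67 ≡ 6066;  150^94 ≡ 1.
Smallest exponent giving 1 is 94.

94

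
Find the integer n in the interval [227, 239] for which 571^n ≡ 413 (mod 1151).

Compute 571^227 mod 1151 = 337, then multiply by 571 repeatedly:
  571^227=337  571^228=210  571^229=206  571^230=224  571^231=143
  571^232=1083  571^233=306  571^234=925  571^235=1017  571^236=603
  571^237=164  571^238=413
Found 413 at exponent 238.

238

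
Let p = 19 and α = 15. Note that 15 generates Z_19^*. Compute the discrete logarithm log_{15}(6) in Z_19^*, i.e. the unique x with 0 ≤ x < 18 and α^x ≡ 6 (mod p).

16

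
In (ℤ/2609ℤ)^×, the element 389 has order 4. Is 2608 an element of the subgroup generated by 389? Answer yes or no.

yes

⟨389⟩ has order 4; its elements mod 2609 are {1, 389, 2220, 2608}.
2608 is in this set.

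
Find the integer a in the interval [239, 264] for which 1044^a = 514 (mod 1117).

Compute 1044^239 mod 1117 = 959, then multiply by 1044 repeatedly:
  1044^239=959  1044^240=364  1044^241=236  1044^242=644  1044^243=1019
  1044^244=452  1044^245=514
Found 514 at exponent 245.

245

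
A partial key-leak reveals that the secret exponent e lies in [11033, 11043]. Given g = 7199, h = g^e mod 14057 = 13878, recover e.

Compute 7199^11033 mod 14057 = 4750, then multiply by 7199 repeatedly:
  7199^11033=4750  7199^11034=8626  7199^11035=8805  7199^11036=4182  7199^11037=10181
  7199^11038=13878
Found 13878 at exponent 11038.

11038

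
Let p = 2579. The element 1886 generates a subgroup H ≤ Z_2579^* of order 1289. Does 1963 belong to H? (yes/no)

1963 ∈ ⟨1886⟩ iff 1963^1289 ≡ 1 (mod 2579), since |⟨1886⟩| = 1289.
1963^1289 mod 2579 = 2578.
Since 2578 ≠ 1, 1963 does not lie in the subgroup.

no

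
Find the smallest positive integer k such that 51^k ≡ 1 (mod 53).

The order of 51 must divide p − 1 = 52 = 2^2 · 13.
Divisors: 1, 2, 4, 13, 26, 52.
Check each in increasing order: 51^1 ≡ 51;  51^2 ≡ 4;  51^4 ≡ 16;  51^13 ≡ 23;  51^26 ≡ 52;  51^52 ≡ 1.
Smallest exponent giving 1 is 52.

52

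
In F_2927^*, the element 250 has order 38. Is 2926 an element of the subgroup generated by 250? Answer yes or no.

yes

2926 ∈ ⟨250⟩ iff 2926^38 ≡ 1 (mod 2927), since |⟨250⟩| = 38.
2926^38 mod 2927 = 1.
Since 1 = 1, 2926 lies in the subgroup.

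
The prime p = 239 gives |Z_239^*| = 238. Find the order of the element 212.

238

The order of 212 must divide p − 1 = 238 = 2 · 7 · 17.
Divisors: 1, 2, 7, 14, 17, 34, 119, 238.
Check each in increasing order: 212^1 ≡ 212;  212^2 ≡ 12;  212^7 ≡ 188;  212^14 ≡ 211;  212^17 ≡ 229;  212^34 ≡ 100;  212^119 ≡ 238;  212^238 ≡ 1.
Smallest exponent giving 1 is 238.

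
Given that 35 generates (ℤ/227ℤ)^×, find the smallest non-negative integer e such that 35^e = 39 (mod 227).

39

Baby-step giant-step with m = ceil(sqrt(226)) = 16.
Baby table (35^j mod 227 for j=0..15):
  0:1  1:35  2:90  3:199  4:155  5:204  6:103  7:200
  8:190  9:67  10:75  11:128  12:167  13:170  14:48  15:91
Giant step factor: 35^(-16) ≡ 65 (mod 227).
Scan 39·65^i mod 227 for i = 0, 1, …:
  i=0: 39   i=1: 38   i=2: 200
Match at i=2, j=7: e = 2·16 + 7 = 39.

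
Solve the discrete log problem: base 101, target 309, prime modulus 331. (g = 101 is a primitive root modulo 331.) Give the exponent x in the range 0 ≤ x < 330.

9

Baby-step giant-step with m = ceil(sqrt(330)) = 19.
Baby table (101^j mod 331 for j=0..18):
  0:1  1:101  2:271  3:229  4:290  5:162  6:143  7:210
  8:26  9:309  10:95  11:327  12:258  13:240  14:77  15:164
  16:14  17:90  18:153
Giant step factor: 101^(-19) ≡ 35 (mod 331).
Scan 309·35^i mod 331 for i = 0, 1, …:
  i=0: 309
Match at i=0, j=9: x = 0·19 + 9 = 9.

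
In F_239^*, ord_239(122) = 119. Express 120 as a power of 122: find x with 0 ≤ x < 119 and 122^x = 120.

Successive powers of 122 modulo 239:
  122^0=1  122^1=122  122^2=66  122^3=165  122^4=54  122^5=135
  122^6=218  122^7=67  122^8=48  122^9=120
So 122^9 ≡ 120 (mod 239), giving x = 9.

9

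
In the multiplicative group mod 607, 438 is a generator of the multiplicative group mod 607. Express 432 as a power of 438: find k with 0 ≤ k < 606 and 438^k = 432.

Baby-step giant-step with m = ceil(sqrt(606)) = 25.
Baby table (438^j mod 607 for j=0..24):
  0:1  1:438  2:32  3:55  4:417  5:546  6:597  7:476
  8:287  9:57  10:79  11:3  12:100  13:96  14:165  15:37
  16:424  17:577  18:214  19:254  20:171  21:237  22:9  23:300
  24:288
Giant step factor: 438^(-25) ≡ 168 (mod 607).
Scan 432·168^i mod 607 for i = 0, 1, …:
  i=0: 432   i=1: 343   i=2: 566   i=3: 396
  i=4: 365   i=5: 13   i=6: 363   i=7: 284
  i=8: 366   i=9: 181   i=10: 58   i=11: 32
Match at i=11, j=2: k = 11·25 + 2 = 277.

277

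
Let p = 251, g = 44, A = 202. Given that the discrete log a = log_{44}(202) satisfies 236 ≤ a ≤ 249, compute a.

Compute 44^236 mod 251 = 196, then multiply by 44 repeatedly:
  44^236=196  44^237=90  44^238=195  44^239=46  44^240=16
  44^241=202
Found 202 at exponent 241.

241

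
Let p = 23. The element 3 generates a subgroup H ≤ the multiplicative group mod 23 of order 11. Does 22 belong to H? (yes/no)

⟨3⟩ has order 11; its elements mod 23 are {1, 2, 3, 4, 6, 8, 9, 12, 13, 16, 18}.
22 is not in this set.

no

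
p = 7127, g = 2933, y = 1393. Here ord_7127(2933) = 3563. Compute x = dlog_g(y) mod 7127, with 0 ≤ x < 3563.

Baby-step giant-step with m = ceil(sqrt(3563)) = 60.
Baby table (2933^j mod 7127 for j=0..59):
  0:1  1:2933  2:200  3:2186  4:4365  5:2453  6:3506  7:5964
  8:2754  9:2591  10:2021  11:5056  12:5088  13:6293  14:5566  15:4248
  16:1388  17:1487  18:6774  19:5193  20:670  21:5185  22:5714  23:3585
  24:2480  25:4300  26:4237  27:4760  28:6414  29:4109  30:7067  31:2195
  32:2254  33:4253  34:1799  35:2487  36:3450  37:5637  38:5808  39:1334
  40:7026  41:3101  42:1181  43:151  44:1009  45:1692  46:2244  47:3431
  48:6926  49:2008  50:2562  51:2488  52:6383  53:5837  54:867  55:5699
  56:2352  57:6607  58:18  59:2905
Giant step factor: 2933^(-60) ≡ 1855 (mod 7127).
Scan 1393·1855^i mod 7127 for i = 0, 1, …:
  i=0: 1393   i=1: 4041   i=2: 5578   i=3: 5913
  i=4: 162   i=5: 1176   i=6: 618   i=7: 6070
  i=8: 6317   i=9: 1247     …   i=22: 1392
  i=23: 2186
Match at i=23, j=3: x = 23·60 + 3 = 1383.

1383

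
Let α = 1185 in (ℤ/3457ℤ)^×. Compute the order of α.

The order of 1185 must divide p − 1 = 3456 = 2^7 · 3^3.
Divisors: 1, 2, 3, 4, 6, 8, 9, 12, 16, 18, 24, 27, 32, 36, 48, 54, 64, 72, 96, 108, 128, 144, 192, 216, 288, 384, 432, 576, 864, 1152, 1728, 3456.
Check each in increasing order: 1185^1 ≡ 1185;  1185^2 ≡ 683;  1185^3 ≡ 417;  1185^4 ≡ 3251;  1185^6 ≡ 1039;  1185^8 ≡ 952;  1185^9 ≡ 1138;  1185^12 ≡ 937;  1185^16 ≡ 570;  1185^18 ≡ 2126;  1185^24 ≡ 3348;  1185^27 ≡ 2945;  1185^32 ≡ 3399;  1185^36 ≡ 1577;  1185^48 ≡ 1510;  1185^54 ≡ 2869;  1185^64 ≡ 3364;  1185^72 ≡ 1346;  1185^96 ≡ 1937;  1185^108 ≡ 44;  1185^128 ≡ 1735;  1185^144 ≡ 248;  1185^192 ≡ 1124;  1185^216 ≡ 1936;  1185^288 ≡ 2735;  1185^384 ≡ 1571;  1185^432 ≡ 708;  1185^576 ≡ 2734;  1185^864 ≡ 3456;  1185^1152 ≡ 722;  1185^1728 ≡ 1.
Smallest exponent giving 1 is 1728.

1728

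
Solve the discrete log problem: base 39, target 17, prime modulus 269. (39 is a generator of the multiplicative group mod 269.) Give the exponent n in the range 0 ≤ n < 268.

Baby-step giant-step with m = ceil(sqrt(268)) = 17.
Baby table (39^j mod 269 for j=0..16):
  0:1  1:39  2:176  3:139  4:41  5:254  6:222  7:50
  8:67  9:192  10:225  11:167  12:57  13:71  14:79  15:122
  16:185
Giant step factor: 39^(-17) ≡ 28 (mod 269).
Scan 17·28^i mod 269 for i = 0, 1, …:
  i=0: 17   i=1: 207   i=2: 147   i=3: 81
  i=4: 116   i=5: 20   i=6: 22   i=7: 78
  i=8: 32   i=9: 89   i=10: 71
Match at i=10, j=13: n = 10·17 + 13 = 183.

183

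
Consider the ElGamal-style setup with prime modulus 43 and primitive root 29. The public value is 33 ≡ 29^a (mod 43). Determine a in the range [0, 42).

11

Baby-step giant-step with m = ceil(sqrt(42)) = 7.
Baby table (29^j mod 43 for j=0..6):
  0:1  1:29  2:24  3:8  4:17  5:20  6:21
Giant step factor: 29^(-7) ≡ 37 (mod 43).
Scan 33·37^i mod 43 for i = 0, 1, …:
  i=0: 33   i=1: 17
Match at i=1, j=4: a = 1·7 + 4 = 11.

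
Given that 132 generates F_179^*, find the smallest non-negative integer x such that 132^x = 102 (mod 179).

Baby-step giant-step with m = ceil(sqrt(178)) = 14.
Baby table (132^j mod 179 for j=0..13):
  0:1  1:132  2:61  3:176  4:141  5:175  6:9  7:114
  8:12  9:152  10:16  11:143  12:81  13:131
Giant step factor: 132^(-14) ≡ 121 (mod 179).
Scan 102·121^i mod 179 for i = 0, 1, …:
  i=0: 102   i=1: 170   i=2: 164   i=3: 154
  i=4: 18   i=5: 30   i=6: 50   i=7: 143
Match at i=7, j=11: x = 7·14 + 11 = 109.

109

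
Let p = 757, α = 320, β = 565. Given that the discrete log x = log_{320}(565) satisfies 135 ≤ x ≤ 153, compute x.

Compute 320^135 mod 757 = 255, then multiply by 320 repeatedly:
  320^135=255  320^136=601  320^137=42  320^138=571  320^139=283
  320^140=477  320^141=483  320^142=132  320^143=605  320^144=565
Found 565 at exponent 144.

144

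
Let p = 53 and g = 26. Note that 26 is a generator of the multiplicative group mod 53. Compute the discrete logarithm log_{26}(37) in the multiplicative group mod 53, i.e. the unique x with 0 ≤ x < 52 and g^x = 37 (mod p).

Successive powers of 26 modulo 53:
  26^0=1  26^1=26  26^2=40  26^3=33  26^4=10  26^5=48
  26^6=29  26^7=12  26^8=47  26^9=3  26^10=25  26^11=14
  26^12=46  26^13=30  26^14=38  26^15=34  26^16=36  26^17=35
  26^18=9  26^19=22  26^20=42  26^21=32  26^22=37
So 26^22 ≡ 37 (mod 53), giving x = 22.

22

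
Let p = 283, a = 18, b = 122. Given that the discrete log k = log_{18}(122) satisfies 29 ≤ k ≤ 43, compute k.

33

Compute 18^29 mod 283 = 126, then multiply by 18 repeatedly:
  18^29=126  18^30=4  18^31=72  18^32=164  18^33=122
Found 122 at exponent 33.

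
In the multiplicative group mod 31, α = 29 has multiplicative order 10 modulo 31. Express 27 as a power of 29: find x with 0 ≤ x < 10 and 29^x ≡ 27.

Successive powers of 29 modulo 31:
  29^0=1  29^1=29  29^2=4  29^3=23  29^4=16  29^5=30
  29^6=2  29^7=27
So 29^7 ≡ 27 (mod 31), giving x = 7.

7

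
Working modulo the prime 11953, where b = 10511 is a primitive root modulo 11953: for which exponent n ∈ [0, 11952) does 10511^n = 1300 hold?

5999

Baby-step giant-step with m = ceil(sqrt(11952)) = 110.
Baby table (10511^j mod 11953 for j=0..109):
  0:1  1:10511  2:11495  3:3021  4:6563  5:2930  6:6302  7:8749
  8:6310  9:9166  10:2646  11:9428  12:7338  13:8962  14:9942  15:7236
  16:657  17:8846  18:9872  19:599  20:8811  21:577  22:4676  23:10653
  24:9932  25:9703  26:5237  27:2542  28:4007  29:7158  30:5556  31:8711
  32:1341  33:2664  34:7378  35:11047  36:3575  37:8546  38:211  39:6516
  40:10939  41:3922  42:10198  43:8627  44:2939  45:5277  46:4627  47:9593
  48:8468  49:5110  50:6381  51:2408  52:5987  53:8765  54:7144  55:1838
  56:3170  57:6859  58:6406  59:2217  60:6490  61:619  62:3877  63:3370
  64:5331  65:10430  66:8767  67:4260  68:922  69:9212  70:8032  71:313
  72:2868  73:82  74:1286  75:10256  76:8662  77:281  78:1200  79:2785
  80:238  81:3441  82:10526  83:1818  84:8104  85:4066  86:5751  87:2440
  88:7655  89:6062  90:8192  91:8653  92:1306  93:5322  94:11455  95:936
  96:977  97:1620  98:6748  99:11079  100:5243  101:5843  102:1259  103:1378
  104:9075  105:2385  106:3294  107:7346  108:9379  109:6278
Giant step factor: 10511^(-110) ≡ 9879 (mod 11953).
Scan 1300·9879^i mod 11953 for i = 0, 1, …:
  i=0: 1300   i=1: 5178   i=2: 6575   i=3: 1823
  i=4: 8199   i=5: 4393   i=6: 9057   i=7: 5898
  i=8: 7420   i=9: 6384     …   i=53: 8396
  i=54: 2217
Match at i=54, j=59: n = 54·110 + 59 = 5999.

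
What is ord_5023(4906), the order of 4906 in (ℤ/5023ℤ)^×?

The order of 4906 must divide p − 1 = 5022 = 2 · 3^4 · 31.
Divisors: 1, 2, 3, 6, 9, 18, 27, 31, 54, 62, 81, 93, 162, 186, 279, 558, 837, 1674, 2511, 5022.
Check each in increasing order: 4906^1 ≡ 4906;  4906^2 ≡ 3643;  4906^3 ≡ 724;  4906^6 ≡ 1784;  4906^9 ≡ 705;  4906^18 ≡ 4771;  4906^27 ≡ 3168;  4906^31 ≡ 3854;  4906^54 ≡ 270;  4906^62 ≡ 305;  4906^81 ≡ 1450;  4906^93 ≡ 88;  4906^162 ≡ 2886;  4906^186 ≡ 2721;  4906^279 ≡ 3367;  4906^558 ≡ 4801;  4906^837 ≡ 953;  4906^1674 ≡ 4069;  4906^2511 ≡ 1.
Smallest exponent giving 1 is 2511.

2511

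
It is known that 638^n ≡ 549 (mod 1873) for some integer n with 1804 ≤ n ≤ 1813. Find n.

Compute 638^1804 mod 1873 = 497, then multiply by 638 repeatedly:
  638^1804=497  638^1805=549
Found 549 at exponent 1805.

1805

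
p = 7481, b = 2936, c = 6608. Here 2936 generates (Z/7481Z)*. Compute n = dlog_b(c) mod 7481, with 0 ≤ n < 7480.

272

Baby-step giant-step with m = ceil(sqrt(7480)) = 87.
Baby table (2936^j mod 7481 for j=0..86):
  0:1  1:2936  2:1984  3:4806  4:1250  5:4310  6:3789  7:257
  8:6452  9:1180  10:777  11:7048  12:482  13:1243  14:6201  15:4863
  16:4020  17:5183  18:934  19:4178  20:5249  21:204  22:464  23:762
  24:413  25:646  26:3963  27:2413  28:61  29:7033  30:1328  31:1407
  32:1440  33:1075  34:6699  35:715  36:4560  37:4651  38:2511  39:3511
  40:6959  41:1013  42:4211  43:4884  44:5828  45:1961  46:4607  47:504
  48:5987  49:4963  50:5861  51:1596  52:2750  53:2001  54:2351  55:5054
  56:3721  57:2596  58:6198  59:3536  60:5549  61:5727  62:4665  63:6210
  64:1363  65:6914  66:3551  67:4703  68:5563  69:1945  70:2517  71:6165
  72:3901  73:7406  74:4230  75:820  76:6119  77:3503  78:5914  79:103
  80:3168  81:2365  82:1272  83:1573  84:2551  85:1255  86:4028
Giant step factor: 2936^(-87) ≡ 4448 (mod 7481).
Scan 6608·4448^i mod 7481 for i = 0, 1, …:
  i=0: 6608   i=1: 7016   i=2: 3917   i=3: 7048
Match at i=3, j=11: n = 3·87 + 11 = 272.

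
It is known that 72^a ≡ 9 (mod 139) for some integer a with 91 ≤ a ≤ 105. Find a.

Compute 72^91 mod 139 = 128, then multiply by 72 repeatedly:
  72^91=128  72^92=42  72^93=105  72^94=54  72^95=135
  72^96=129  72^97=114  72^98=7  72^99=87  72^100=9
Found 9 at exponent 100.

100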